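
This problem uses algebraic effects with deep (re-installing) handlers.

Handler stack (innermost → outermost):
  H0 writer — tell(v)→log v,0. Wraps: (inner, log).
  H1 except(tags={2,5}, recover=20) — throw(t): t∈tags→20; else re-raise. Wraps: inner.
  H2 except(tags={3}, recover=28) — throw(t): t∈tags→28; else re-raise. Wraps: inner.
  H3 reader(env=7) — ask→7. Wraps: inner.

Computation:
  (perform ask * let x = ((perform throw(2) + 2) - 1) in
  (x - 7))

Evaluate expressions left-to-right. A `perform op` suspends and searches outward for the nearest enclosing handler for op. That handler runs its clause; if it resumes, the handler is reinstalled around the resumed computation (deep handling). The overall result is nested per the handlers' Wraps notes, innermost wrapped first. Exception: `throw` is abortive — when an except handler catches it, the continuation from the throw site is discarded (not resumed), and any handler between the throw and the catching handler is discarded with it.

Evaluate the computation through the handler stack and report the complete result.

Evaluation trace:
ask @ H3 ⇒ 7
throw(2) @ H1 caught ⇒ 20
H2 returns 20
H3 returns 20
= 20

Answer: 20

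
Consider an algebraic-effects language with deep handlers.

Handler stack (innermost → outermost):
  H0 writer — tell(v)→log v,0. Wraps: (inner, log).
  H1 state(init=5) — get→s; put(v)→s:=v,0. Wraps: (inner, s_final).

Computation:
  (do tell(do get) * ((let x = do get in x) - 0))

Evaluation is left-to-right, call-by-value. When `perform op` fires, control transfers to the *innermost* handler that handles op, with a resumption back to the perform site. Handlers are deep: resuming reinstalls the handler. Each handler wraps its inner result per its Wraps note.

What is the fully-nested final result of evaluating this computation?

Step-by-step:
get @ H1 ⇒ 5
tell(5) @ H0 ⇒ log+=5
get @ H1 ⇒ 5
H0 returns (0, (5))
H1 returns ((0, (5)), 5)
= ((0, (5)), 5)

Answer: ((0, (5)), 5)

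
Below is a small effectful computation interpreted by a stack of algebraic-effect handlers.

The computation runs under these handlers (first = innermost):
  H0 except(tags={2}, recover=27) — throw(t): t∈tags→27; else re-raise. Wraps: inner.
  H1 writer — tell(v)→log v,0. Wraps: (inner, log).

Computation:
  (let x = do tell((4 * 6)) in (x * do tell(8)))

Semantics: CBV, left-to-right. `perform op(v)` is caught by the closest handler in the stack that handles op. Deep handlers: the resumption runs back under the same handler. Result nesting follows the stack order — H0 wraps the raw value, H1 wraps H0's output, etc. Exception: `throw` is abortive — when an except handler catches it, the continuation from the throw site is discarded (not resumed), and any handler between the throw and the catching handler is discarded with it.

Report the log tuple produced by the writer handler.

Answer: (24, 8)

Step-by-step:
tell(24) @ H1 ⇒ log+=24
tell(8) @ H1 ⇒ log+=8
H0 returns 0
H1 returns (0, (24, 8))
= (0, (24, 8))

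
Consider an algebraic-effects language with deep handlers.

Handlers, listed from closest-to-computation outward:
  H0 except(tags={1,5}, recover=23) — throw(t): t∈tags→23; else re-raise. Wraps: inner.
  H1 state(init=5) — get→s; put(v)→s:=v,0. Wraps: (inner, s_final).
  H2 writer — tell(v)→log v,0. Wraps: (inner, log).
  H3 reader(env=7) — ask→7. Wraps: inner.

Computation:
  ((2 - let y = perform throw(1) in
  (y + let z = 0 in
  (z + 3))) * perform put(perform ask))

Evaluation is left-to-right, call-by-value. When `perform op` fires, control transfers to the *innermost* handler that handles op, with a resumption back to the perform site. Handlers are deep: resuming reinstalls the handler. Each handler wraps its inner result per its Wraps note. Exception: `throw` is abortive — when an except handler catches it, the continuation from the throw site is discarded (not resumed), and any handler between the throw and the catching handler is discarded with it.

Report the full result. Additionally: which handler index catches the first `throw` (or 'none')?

Answer: ((23, 5), ()) ; first throw caught by: H0

Step-by-step:
throw(1) @ H0 caught ⇒ 23
H1 returns (23, 5)
H2 returns ((23, 5), ())
H3 returns ((23, 5), ())
= ((23, 5), ())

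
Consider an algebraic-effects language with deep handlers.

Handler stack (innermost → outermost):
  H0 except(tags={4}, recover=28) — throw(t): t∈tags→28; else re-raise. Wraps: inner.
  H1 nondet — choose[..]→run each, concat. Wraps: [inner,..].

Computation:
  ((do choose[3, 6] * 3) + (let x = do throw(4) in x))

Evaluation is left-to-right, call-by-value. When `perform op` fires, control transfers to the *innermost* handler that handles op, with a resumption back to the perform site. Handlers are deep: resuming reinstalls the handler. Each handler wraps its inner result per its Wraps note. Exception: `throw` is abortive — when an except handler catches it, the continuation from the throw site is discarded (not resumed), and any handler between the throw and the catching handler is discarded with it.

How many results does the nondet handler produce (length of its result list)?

Answer: 2

Evaluation trace:
choose[3, 6] @ H1
  branch[0] choose=3:
    throw(4) @ H0 caught ⇒ 28
    H1 returns [28]
  branch[1] choose=6:
    throw(4) @ H0 caught ⇒ 28
    H1 returns [28]
= [28, 28]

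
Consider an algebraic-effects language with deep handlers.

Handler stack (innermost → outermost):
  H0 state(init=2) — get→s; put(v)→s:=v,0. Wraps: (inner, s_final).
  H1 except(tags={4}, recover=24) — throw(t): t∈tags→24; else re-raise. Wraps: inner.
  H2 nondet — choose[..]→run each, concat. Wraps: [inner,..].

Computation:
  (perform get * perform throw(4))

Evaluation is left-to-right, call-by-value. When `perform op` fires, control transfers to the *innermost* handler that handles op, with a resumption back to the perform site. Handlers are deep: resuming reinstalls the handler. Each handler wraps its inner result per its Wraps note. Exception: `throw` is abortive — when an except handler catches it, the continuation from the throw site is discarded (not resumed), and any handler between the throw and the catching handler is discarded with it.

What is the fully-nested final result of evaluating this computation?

Answer: [24]

Working:
get @ H0 ⇒ 2
throw(4) @ H1 caught ⇒ 24
H2 returns [24]
= [24]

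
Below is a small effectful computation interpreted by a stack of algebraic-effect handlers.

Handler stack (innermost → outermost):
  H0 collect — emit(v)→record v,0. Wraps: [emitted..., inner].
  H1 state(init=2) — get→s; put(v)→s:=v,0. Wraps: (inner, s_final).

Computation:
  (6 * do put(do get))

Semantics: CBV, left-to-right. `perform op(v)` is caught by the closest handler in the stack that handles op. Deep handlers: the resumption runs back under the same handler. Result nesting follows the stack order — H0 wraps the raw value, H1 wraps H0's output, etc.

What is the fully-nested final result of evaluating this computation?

Answer: ([0], 2)

Evaluation trace:
get @ H1 ⇒ 2
put(2) @ H1 ⇒ s:=2
H0 returns [0]
H1 returns ([0], 2)
= ([0], 2)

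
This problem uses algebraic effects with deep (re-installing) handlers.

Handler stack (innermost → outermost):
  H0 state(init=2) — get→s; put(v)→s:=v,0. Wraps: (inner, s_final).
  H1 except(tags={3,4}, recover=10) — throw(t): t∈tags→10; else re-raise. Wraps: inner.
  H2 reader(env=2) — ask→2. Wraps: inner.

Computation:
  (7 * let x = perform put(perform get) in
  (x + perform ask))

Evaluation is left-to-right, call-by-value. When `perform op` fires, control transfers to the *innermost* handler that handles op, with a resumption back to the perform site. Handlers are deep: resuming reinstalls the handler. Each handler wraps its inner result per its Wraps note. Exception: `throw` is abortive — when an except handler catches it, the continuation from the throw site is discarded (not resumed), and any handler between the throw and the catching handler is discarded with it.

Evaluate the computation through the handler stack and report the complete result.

Working:
get @ H0 ⇒ 2
put(2) @ H0 ⇒ s:=2
ask @ H2 ⇒ 2
H0 returns (14, 2)
H1 returns (14, 2)
H2 returns (14, 2)
= (14, 2)

Answer: (14, 2)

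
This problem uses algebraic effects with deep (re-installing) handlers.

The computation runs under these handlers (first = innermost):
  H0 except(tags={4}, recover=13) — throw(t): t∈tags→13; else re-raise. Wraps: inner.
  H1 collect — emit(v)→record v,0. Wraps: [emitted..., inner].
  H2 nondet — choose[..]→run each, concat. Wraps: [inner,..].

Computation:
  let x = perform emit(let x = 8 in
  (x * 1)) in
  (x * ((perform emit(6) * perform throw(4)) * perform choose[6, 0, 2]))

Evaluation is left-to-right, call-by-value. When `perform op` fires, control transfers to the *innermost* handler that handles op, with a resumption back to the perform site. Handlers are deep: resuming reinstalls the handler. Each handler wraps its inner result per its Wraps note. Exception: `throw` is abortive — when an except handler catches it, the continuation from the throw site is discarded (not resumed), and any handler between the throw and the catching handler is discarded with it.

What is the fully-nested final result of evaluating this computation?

Step-by-step:
emit(8) @ H1 ⇒ out+=8
emit(6) @ H1 ⇒ out+=6
throw(4) @ H0 caught ⇒ 13
H1 returns [8, 6, 13]
H2 returns [[8, 6, 13]]
= [[8, 6, 13]]

Answer: [[8, 6, 13]]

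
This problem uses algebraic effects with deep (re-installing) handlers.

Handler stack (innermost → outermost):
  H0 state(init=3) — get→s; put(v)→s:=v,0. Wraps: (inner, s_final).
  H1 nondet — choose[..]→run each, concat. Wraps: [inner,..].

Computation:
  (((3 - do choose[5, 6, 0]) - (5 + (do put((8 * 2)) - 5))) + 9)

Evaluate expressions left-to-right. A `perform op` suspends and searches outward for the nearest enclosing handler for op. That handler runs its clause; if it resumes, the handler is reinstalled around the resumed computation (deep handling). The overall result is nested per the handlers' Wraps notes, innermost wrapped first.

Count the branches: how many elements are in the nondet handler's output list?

Evaluation trace:
choose[5, 6, 0] @ H1
  branch[0] choose=5:
    put(16) @ H0 ⇒ s:=16
    H0 returns (7, 16)
    H1 returns [(7, 16)]
  branch[1] choose=6:
    put(16) @ H0 ⇒ s:=16
    H0 returns (6, 16)
    H1 returns [(6, 16)]
  branch[2] choose=0:
    put(16) @ H0 ⇒ s:=16
    H0 returns (12, 16)
    H1 returns [(12, 16)]
= [(7, 16), (6, 16), (12, 16)]

Answer: 3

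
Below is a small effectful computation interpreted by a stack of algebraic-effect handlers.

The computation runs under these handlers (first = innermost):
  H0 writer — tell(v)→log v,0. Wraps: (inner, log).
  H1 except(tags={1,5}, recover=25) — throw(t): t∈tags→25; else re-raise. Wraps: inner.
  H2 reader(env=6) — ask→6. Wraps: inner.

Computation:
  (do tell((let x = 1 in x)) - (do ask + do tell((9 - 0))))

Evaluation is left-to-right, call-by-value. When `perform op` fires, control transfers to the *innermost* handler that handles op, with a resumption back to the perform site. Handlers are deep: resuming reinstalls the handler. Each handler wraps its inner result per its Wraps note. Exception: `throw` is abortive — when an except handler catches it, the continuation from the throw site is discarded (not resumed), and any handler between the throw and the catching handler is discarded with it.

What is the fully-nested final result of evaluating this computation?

Step-by-step:
tell(1) @ H0 ⇒ log+=1
ask @ H2 ⇒ 6
tell(9) @ H0 ⇒ log+=9
H0 returns (-6, (1, 9))
H1 returns (-6, (1, 9))
H2 returns (-6, (1, 9))
= (-6, (1, 9))

Answer: (-6, (1, 9))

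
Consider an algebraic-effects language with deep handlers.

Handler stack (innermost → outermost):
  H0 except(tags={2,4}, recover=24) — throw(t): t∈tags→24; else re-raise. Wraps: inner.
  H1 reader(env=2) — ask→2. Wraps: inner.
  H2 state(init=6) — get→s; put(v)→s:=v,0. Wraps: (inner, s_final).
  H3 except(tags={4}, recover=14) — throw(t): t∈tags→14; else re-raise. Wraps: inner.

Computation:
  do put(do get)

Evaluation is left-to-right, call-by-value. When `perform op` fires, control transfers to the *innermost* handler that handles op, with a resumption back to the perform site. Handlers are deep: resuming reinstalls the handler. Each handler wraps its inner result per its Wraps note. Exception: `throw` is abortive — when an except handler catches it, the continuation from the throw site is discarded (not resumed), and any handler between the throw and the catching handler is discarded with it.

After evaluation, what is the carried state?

Answer: 6

Evaluation trace:
get @ H2 ⇒ 6
put(6) @ H2 ⇒ s:=6
H0 returns 0
H1 returns 0
H2 returns (0, 6)
H3 returns (0, 6)
= (0, 6)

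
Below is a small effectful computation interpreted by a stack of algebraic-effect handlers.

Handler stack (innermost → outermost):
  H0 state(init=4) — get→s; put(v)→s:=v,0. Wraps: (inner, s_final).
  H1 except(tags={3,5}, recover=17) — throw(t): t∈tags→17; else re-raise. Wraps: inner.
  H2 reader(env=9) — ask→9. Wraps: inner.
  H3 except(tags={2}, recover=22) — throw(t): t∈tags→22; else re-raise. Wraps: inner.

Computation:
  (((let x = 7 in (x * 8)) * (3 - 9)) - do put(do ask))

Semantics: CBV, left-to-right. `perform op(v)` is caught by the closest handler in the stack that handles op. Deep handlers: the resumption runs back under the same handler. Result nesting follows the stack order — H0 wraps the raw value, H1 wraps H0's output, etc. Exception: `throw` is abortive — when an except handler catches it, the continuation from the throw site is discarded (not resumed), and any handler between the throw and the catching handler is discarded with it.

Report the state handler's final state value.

Answer: 9

Working:
ask @ H2 ⇒ 9
put(9) @ H0 ⇒ s:=9
H0 returns (-336, 9)
H1 returns (-336, 9)
H2 returns (-336, 9)
H3 returns (-336, 9)
= (-336, 9)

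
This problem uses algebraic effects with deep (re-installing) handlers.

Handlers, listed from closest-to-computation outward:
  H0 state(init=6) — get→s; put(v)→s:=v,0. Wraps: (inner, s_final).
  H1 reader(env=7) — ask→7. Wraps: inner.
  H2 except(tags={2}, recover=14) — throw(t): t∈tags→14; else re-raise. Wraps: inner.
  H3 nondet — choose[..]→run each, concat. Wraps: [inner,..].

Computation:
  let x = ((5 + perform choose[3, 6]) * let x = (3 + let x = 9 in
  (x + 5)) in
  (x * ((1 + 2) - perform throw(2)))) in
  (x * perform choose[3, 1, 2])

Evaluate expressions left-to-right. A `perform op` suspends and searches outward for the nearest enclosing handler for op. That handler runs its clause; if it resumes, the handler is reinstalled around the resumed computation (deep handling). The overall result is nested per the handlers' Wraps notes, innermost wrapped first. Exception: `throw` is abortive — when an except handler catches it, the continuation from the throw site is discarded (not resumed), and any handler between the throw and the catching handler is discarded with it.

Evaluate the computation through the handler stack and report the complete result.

Evaluation trace:
choose[3, 6] @ H3
  branch[0] choose=3:
    throw(2) @ H2 caught ⇒ 14
    H3 returns [14]
  branch[1] choose=6:
    throw(2) @ H2 caught ⇒ 14
    H3 returns [14]
= [14, 14]

Answer: [14, 14]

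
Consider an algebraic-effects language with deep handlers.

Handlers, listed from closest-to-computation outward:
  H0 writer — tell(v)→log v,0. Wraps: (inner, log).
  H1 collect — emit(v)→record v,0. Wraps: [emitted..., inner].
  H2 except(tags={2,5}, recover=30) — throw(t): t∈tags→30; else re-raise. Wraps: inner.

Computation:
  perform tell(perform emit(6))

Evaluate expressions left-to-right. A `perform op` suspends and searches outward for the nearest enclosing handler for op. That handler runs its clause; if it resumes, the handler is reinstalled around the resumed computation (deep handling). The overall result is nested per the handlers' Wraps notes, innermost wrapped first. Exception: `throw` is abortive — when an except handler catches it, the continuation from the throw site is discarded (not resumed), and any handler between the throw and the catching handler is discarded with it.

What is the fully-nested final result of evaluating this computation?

Working:
emit(6) @ H1 ⇒ out+=6
tell(0) @ H0 ⇒ log+=0
H0 returns (0, (0))
H1 returns [6, (0, (0))]
H2 returns [6, (0, (0))]
= [6, (0, (0))]

Answer: [6, (0, (0))]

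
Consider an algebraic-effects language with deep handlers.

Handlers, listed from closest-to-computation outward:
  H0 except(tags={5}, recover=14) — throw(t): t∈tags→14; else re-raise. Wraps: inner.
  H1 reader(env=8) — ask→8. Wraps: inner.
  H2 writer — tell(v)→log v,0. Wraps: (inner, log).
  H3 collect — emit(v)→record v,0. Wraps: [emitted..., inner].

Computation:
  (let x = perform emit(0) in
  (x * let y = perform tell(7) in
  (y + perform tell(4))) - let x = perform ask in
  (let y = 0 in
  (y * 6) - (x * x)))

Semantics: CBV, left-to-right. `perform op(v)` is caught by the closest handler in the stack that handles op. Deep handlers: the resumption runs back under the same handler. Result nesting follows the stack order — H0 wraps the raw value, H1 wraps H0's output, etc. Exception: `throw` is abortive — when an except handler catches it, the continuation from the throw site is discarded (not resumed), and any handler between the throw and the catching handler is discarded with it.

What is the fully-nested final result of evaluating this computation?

Answer: [0, (64, (7, 4))]

Evaluation trace:
emit(0) @ H3 ⇒ out+=0
tell(7) @ H2 ⇒ log+=7
tell(4) @ H2 ⇒ log+=4
ask @ H1 ⇒ 8
H0 returns 64
H1 returns 64
H2 returns (64, (7, 4))
H3 returns [0, (64, (7, 4))]
= [0, (64, (7, 4))]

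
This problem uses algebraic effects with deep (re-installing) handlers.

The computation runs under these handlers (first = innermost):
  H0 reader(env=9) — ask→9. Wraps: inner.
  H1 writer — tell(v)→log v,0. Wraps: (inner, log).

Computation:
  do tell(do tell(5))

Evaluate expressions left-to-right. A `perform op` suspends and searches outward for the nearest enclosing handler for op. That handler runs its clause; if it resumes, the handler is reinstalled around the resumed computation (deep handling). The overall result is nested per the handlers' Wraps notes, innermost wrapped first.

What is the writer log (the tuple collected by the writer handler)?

Answer: (5, 0)

Step-by-step:
tell(5) @ H1 ⇒ log+=5
tell(0) @ H1 ⇒ log+=0
H0 returns 0
H1 returns (0, (5, 0))
= (0, (5, 0))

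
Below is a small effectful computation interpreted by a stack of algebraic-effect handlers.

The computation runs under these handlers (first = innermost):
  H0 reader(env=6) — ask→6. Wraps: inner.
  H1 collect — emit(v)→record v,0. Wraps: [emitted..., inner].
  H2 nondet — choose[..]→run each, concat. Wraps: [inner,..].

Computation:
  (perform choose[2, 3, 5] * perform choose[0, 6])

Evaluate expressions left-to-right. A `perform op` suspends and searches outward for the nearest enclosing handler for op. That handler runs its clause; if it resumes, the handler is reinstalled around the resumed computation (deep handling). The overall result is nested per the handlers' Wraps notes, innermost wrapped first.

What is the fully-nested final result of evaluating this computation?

Answer: [[0], [12], [0], [18], [0], [30]]

Step-by-step:
choose[2, 3, 5] @ H2
  branch[0] choose=2:
    choose[0, 6] @ H2
      branch[0] choose=0:
        H0 returns 0
        H1 returns [0]
        H2 returns [[0]]
      branch[1] choose=6:
        H0 returns 12
        H1 returns [12]
        H2 returns [[12]]
  branch[1] choose=3:
    choose[0, 6] @ H2
      branch[0] choose=0:
        H0 returns 0
        H1 returns [0]
        H2 returns [[0]]
      branch[1] choose=6:
        H0 returns 18
        H1 returns [18]
        H2 returns [[18]]
  branch[2] choose=5:
    choose[0, 6] @ H2
      branch[0] choose=0:
        H0 returns 0
        H1 returns [0]
        H2 returns [[0]]
      branch[1] choose=6:
        H0 returns 30
        H1 returns [30]
        H2 returns [[30]]
= [[0], [12], [0], [18], [0], [30]]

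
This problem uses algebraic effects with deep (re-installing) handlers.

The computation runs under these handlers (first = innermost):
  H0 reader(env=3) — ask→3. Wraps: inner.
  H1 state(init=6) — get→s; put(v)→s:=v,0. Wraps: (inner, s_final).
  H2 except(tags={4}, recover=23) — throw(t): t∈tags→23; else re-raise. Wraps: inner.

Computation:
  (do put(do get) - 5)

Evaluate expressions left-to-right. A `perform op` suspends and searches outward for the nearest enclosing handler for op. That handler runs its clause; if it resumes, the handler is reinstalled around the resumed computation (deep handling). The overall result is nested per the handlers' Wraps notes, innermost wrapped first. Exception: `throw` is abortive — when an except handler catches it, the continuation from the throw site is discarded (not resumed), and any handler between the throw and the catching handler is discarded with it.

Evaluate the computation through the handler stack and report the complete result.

Answer: (-5, 6)

Working:
get @ H1 ⇒ 6
put(6) @ H1 ⇒ s:=6
H0 returns -5
H1 returns (-5, 6)
H2 returns (-5, 6)
= (-5, 6)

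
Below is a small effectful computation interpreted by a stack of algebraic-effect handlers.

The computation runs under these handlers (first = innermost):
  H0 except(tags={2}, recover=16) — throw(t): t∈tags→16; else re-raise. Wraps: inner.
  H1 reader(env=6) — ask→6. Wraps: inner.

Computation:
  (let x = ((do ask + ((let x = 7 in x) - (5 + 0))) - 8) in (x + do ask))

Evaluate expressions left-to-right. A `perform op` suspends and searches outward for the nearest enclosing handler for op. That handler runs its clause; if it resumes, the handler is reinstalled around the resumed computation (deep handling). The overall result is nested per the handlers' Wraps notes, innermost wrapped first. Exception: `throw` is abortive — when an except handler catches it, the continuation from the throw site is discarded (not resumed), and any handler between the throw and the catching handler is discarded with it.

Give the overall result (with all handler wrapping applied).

Step-by-step:
ask @ H1 ⇒ 6
ask @ H1 ⇒ 6
H0 returns 6
H1 returns 6
= 6

Answer: 6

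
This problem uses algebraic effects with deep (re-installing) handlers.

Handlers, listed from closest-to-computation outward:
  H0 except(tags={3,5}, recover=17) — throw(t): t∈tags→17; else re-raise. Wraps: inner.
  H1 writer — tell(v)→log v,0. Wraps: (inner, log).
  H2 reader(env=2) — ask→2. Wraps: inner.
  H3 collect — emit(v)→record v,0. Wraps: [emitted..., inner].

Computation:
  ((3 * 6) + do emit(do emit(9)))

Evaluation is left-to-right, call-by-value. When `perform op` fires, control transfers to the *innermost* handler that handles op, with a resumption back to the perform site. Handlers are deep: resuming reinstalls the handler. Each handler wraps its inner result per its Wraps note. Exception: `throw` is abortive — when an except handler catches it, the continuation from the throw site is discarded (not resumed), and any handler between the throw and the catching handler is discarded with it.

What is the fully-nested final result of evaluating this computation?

Step-by-step:
emit(9) @ H3 ⇒ out+=9
emit(0) @ H3 ⇒ out+=0
H0 returns 18
H1 returns (18, ())
H2 returns (18, ())
H3 returns [9, 0, (18, ())]
= [9, 0, (18, ())]

Answer: [9, 0, (18, ())]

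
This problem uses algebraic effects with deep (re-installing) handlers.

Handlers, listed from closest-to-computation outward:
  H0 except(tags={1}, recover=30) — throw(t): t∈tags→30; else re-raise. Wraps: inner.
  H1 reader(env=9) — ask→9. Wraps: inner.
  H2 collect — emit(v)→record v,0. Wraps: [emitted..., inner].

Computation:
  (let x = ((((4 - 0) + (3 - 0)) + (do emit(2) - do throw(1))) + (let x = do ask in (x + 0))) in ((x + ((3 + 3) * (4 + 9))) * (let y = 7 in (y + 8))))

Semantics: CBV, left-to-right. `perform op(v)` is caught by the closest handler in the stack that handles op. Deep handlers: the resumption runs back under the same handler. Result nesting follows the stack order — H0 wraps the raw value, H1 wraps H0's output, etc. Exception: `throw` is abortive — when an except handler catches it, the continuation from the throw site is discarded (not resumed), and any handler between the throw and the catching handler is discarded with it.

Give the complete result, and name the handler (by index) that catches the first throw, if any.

Answer: [2, 30] ; first throw caught by: H0

Step-by-step:
emit(2) @ H2 ⇒ out+=2
throw(1) @ H0 caught ⇒ 30
H1 returns 30
H2 returns [2, 30]
= [2, 30]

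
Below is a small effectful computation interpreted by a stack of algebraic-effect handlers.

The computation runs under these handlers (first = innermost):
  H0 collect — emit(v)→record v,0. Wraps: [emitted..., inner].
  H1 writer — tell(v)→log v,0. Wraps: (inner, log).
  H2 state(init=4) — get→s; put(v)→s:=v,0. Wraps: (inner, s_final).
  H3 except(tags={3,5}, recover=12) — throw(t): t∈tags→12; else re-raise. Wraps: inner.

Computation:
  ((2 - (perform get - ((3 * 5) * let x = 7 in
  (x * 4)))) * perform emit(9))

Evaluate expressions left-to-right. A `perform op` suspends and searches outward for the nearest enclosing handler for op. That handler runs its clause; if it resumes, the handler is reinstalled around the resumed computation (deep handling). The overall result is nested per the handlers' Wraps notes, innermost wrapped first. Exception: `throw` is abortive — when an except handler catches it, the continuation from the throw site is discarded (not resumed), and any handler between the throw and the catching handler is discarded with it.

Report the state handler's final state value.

Evaluation trace:
get @ H2 ⇒ 4
emit(9) @ H0 ⇒ out+=9
H0 returns [9, 0]
H1 returns ([9, 0], ())
H2 returns (([9, 0], ()), 4)
H3 returns (([9, 0], ()), 4)
= (([9, 0], ()), 4)

Answer: 4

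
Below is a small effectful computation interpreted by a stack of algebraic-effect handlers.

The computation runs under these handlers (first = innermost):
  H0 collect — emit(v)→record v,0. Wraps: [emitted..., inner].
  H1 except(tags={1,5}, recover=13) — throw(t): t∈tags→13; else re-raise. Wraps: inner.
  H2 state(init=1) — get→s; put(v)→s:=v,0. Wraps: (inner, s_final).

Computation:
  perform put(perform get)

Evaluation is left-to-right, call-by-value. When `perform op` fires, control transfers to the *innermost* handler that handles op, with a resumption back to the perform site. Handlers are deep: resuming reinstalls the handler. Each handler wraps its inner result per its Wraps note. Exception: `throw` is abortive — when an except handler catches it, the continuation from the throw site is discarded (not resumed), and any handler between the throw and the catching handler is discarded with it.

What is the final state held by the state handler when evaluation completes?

Step-by-step:
get @ H2 ⇒ 1
put(1) @ H2 ⇒ s:=1
H0 returns [0]
H1 returns [0]
H2 returns ([0], 1)
= ([0], 1)

Answer: 1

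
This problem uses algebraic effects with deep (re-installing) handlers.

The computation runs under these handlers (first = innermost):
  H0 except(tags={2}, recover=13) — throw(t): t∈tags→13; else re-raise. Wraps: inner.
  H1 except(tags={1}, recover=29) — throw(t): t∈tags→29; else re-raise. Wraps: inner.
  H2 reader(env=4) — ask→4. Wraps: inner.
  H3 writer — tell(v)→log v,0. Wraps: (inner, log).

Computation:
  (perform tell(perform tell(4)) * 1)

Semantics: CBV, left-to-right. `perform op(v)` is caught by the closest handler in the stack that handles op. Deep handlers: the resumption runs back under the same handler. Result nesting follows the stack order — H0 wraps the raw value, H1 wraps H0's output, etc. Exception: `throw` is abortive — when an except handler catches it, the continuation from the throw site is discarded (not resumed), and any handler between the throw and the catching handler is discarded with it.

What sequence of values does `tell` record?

Answer: (4, 0)

Evaluation trace:
tell(4) @ H3 ⇒ log+=4
tell(0) @ H3 ⇒ log+=0
H0 returns 0
H1 returns 0
H2 returns 0
H3 returns (0, (4, 0))
= (0, (4, 0))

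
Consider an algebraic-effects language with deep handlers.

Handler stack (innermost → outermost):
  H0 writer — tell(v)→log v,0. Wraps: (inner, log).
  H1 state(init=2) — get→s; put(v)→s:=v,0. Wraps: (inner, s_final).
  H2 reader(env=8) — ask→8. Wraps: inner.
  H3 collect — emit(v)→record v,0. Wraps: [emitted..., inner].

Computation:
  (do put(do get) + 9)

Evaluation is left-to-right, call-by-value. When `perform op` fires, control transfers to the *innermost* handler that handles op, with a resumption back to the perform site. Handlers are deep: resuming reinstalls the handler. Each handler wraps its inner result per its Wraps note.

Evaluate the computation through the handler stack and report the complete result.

Evaluation trace:
get @ H1 ⇒ 2
put(2) @ H1 ⇒ s:=2
H0 returns (9, ())
H1 returns ((9, ()), 2)
H2 returns ((9, ()), 2)
H3 returns [((9, ()), 2)]
= [((9, ()), 2)]

Answer: [((9, ()), 2)]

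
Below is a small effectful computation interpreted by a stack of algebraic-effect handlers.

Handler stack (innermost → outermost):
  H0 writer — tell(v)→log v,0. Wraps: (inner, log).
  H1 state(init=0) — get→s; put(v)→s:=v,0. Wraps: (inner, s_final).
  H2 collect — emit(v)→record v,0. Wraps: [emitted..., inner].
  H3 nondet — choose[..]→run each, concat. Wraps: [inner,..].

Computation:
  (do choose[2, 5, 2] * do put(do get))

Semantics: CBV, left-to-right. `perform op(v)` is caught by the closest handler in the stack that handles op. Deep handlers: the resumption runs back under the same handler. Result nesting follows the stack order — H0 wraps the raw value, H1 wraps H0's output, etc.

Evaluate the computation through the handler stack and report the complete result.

Working:
choose[2, 5, 2] @ H3
  branch[0] choose=2:
    get @ H1 ⇒ 0
    put(0) @ H1 ⇒ s:=0
    H0 returns (0, ())
    H1 returns ((0, ()), 0)
    H2 returns [((0, ()), 0)]
    H3 returns [[((0, ()), 0)]]
  branch[1] choose=5:
    get @ H1 ⇒ 0
    put(0) @ H1 ⇒ s:=0
    H0 returns (0, ())
    H1 returns ((0, ()), 0)
    H2 returns [((0, ()), 0)]
    H3 returns [[((0, ()), 0)]]
  branch[2] choose=2:
    get @ H1 ⇒ 0
    put(0) @ H1 ⇒ s:=0
    H0 returns (0, ())
    H1 returns ((0, ()), 0)
    H2 returns [((0, ()), 0)]
    H3 returns [[((0, ()), 0)]]
= [[((0, ()), 0)], [((0, ()), 0)], [((0, ()), 0)]]

Answer: [[((0, ()), 0)], [((0, ()), 0)], [((0, ()), 0)]]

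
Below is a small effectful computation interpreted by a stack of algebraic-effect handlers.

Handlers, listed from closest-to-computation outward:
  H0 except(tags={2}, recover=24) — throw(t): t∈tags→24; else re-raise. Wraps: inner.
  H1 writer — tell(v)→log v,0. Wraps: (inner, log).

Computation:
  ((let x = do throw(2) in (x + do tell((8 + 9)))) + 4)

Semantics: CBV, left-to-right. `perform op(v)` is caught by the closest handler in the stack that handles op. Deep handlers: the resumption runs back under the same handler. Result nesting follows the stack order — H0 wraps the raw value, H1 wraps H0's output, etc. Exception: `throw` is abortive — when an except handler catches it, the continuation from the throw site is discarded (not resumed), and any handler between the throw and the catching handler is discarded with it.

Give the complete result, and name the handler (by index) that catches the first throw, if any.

Evaluation trace:
throw(2) @ H0 caught ⇒ 24
H1 returns (24, ())
= (24, ())

Answer: (24, ()) ; first throw caught by: H0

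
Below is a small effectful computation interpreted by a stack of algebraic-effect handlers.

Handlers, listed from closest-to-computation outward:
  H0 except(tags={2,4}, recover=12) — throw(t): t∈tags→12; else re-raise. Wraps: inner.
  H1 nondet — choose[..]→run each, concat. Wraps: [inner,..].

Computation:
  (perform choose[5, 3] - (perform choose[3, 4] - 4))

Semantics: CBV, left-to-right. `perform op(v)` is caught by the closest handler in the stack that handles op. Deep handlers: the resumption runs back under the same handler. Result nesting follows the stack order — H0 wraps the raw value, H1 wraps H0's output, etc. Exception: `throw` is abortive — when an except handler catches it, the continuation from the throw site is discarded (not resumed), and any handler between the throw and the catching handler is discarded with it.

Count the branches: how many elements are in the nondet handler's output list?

Answer: 4

Evaluation trace:
choose[5, 3] @ H1
  branch[0] choose=5:
    choose[3, 4] @ H1
      branch[0] choose=3:
        H0 returns 6
        H1 returns [6]
      branch[1] choose=4:
        H0 returns 5
        H1 returns [5]
  branch[1] choose=3:
    choose[3, 4] @ H1
      branch[0] choose=3:
        H0 returns 4
        H1 returns [4]
      branch[1] choose=4:
        H0 returns 3
        H1 returns [3]
= [6, 5, 4, 3]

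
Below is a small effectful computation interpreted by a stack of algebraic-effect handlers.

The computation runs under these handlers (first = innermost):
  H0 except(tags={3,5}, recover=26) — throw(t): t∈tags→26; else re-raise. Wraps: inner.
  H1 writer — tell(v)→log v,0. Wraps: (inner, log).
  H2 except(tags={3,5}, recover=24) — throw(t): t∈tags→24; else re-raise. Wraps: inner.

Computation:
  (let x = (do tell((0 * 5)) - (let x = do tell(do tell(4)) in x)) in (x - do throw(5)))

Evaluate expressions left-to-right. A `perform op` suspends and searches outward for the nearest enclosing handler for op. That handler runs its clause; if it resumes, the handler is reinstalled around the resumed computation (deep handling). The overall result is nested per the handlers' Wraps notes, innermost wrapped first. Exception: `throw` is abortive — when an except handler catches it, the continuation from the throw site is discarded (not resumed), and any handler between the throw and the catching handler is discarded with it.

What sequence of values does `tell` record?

Answer: (0, 4, 0)

Working:
tell(0) @ H1 ⇒ log+=0
tell(4) @ H1 ⇒ log+=4
tell(0) @ H1 ⇒ log+=0
throw(5) @ H0 caught ⇒ 26
H1 returns (26, (0, 4, 0))
H2 returns (26, (0, 4, 0))
= (26, (0, 4, 0))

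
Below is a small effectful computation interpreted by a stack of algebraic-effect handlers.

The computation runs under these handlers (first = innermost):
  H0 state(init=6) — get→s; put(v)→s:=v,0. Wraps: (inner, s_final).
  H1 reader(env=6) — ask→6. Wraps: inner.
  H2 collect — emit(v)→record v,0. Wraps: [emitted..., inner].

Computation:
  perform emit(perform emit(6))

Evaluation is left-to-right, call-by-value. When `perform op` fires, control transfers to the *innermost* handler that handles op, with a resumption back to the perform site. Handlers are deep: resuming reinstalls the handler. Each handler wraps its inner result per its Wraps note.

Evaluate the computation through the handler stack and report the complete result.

Step-by-step:
emit(6) @ H2 ⇒ out+=6
emit(0) @ H2 ⇒ out+=0
H0 returns (0, 6)
H1 returns (0, 6)
H2 returns [6, 0, (0, 6)]
= [6, 0, (0, 6)]

Answer: [6, 0, (0, 6)]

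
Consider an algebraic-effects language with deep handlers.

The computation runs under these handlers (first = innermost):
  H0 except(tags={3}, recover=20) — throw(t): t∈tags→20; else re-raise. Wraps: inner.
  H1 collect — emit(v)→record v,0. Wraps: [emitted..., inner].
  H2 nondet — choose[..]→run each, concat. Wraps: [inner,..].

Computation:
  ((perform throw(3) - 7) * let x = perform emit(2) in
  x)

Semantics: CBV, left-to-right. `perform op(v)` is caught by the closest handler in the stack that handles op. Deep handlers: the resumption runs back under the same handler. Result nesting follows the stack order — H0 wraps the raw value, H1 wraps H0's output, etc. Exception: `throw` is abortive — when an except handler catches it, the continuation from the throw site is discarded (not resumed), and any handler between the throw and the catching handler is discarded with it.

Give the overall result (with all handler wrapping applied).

Evaluation trace:
throw(3) @ H0 caught ⇒ 20
H1 returns [20]
H2 returns [[20]]
= [[20]]

Answer: [[20]]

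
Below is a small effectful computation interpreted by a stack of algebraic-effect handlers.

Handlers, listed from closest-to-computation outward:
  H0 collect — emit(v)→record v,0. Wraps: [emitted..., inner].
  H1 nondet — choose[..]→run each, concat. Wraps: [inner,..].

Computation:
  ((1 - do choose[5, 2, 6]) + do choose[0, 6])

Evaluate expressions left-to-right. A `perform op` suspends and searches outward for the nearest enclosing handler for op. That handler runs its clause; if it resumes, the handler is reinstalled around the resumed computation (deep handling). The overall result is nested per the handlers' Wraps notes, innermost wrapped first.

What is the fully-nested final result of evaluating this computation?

Evaluation trace:
choose[5, 2, 6] @ H1
  branch[0] choose=5:
    choose[0, 6] @ H1
      branch[0] choose=0:
        H0 returns [-4]
        H1 returns [[-4]]
      branch[1] choose=6:
        H0 returns [2]
        H1 returns [[2]]
  branch[1] choose=2:
    choose[0, 6] @ H1
      branch[0] choose=0:
        H0 returns [-1]
        H1 returns [[-1]]
      branch[1] choose=6:
        H0 returns [5]
        H1 returns [[5]]
  branch[2] choose=6:
    choose[0, 6] @ H1
      branch[0] choose=0:
        H0 returns [-5]
        H1 returns [[-5]]
      branch[1] choose=6:
        H0 returns [1]
        H1 returns [[1]]
= [[-4], [2], [-1], [5], [-5], [1]]

Answer: [[-4], [2], [-1], [5], [-5], [1]]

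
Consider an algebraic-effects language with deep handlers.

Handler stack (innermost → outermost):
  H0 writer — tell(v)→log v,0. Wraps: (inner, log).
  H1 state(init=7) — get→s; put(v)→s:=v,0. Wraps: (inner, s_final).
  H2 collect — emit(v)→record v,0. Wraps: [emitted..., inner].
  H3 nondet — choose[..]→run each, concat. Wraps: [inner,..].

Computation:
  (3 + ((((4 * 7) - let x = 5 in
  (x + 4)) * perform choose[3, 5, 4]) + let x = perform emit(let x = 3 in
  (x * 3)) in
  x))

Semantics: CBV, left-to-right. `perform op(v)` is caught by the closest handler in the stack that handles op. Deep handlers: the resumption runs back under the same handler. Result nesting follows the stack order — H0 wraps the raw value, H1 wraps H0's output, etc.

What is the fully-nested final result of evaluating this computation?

Working:
choose[3, 5, 4] @ H3
  branch[0] choose=3:
    emit(9) @ H2 ⇒ out+=9
    H0 returns (60, ())
    H1 returns ((60, ()), 7)
    H2 returns [9, ((60, ()), 7)]
    H3 returns [[9, ((60, ()), 7)]]
  branch[1] choose=5:
    emit(9) @ H2 ⇒ out+=9
    H0 returns (98, ())
    H1 returns ((98, ()), 7)
    H2 returns [9, ((98, ()), 7)]
    H3 returns [[9, ((98, ()), 7)]]
  branch[2] choose=4:
    emit(9) @ H2 ⇒ out+=9
    H0 returns (79, ())
    H1 returns ((79, ()), 7)
    H2 returns [9, ((79, ()), 7)]
    H3 returns [[9, ((79, ()), 7)]]
= [[9, ((60, ()), 7)], [9, ((98, ()), 7)], [9, ((79, ()), 7)]]

Answer: [[9, ((60, ()), 7)], [9, ((98, ()), 7)], [9, ((79, ()), 7)]]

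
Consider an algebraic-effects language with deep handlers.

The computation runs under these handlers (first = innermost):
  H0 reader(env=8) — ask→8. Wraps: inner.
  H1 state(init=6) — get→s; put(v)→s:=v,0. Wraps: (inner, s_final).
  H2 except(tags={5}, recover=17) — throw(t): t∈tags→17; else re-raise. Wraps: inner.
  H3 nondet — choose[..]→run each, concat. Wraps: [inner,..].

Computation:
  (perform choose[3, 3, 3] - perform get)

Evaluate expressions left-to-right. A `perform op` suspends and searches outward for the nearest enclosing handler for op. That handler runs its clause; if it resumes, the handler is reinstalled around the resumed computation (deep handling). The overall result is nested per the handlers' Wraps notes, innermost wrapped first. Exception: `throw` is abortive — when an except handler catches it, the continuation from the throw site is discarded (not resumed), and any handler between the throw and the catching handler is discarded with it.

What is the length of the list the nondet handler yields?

Answer: 3

Working:
choose[3, 3, 3] @ H3
  branch[0] choose=3:
    get @ H1 ⇒ 6
    H0 returns -3
    H1 returns (-3, 6)
    H2 returns (-3, 6)
    H3 returns [(-3, 6)]
  branch[1] choose=3:
    get @ H1 ⇒ 6
    H0 returns -3
    H1 returns (-3, 6)
    H2 returns (-3, 6)
    H3 returns [(-3, 6)]
  branch[2] choose=3:
    get @ H1 ⇒ 6
    H0 returns -3
    H1 returns (-3, 6)
    H2 returns (-3, 6)
    H3 returns [(-3, 6)]
= [(-3, 6), (-3, 6), (-3, 6)]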